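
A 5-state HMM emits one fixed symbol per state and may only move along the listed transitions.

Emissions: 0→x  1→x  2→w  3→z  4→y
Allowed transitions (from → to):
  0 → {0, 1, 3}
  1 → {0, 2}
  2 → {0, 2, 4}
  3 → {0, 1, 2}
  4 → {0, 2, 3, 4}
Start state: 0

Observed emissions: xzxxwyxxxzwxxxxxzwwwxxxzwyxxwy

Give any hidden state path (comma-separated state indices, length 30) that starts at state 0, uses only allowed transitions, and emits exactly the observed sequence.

0,3,0,1,2,4,0,0,0,3,2,0,1,0,0,0,3,2,2,2,0,0,0,3,2,4,0,1,2,4

  0: obs=x cand={0,1} pick 0 [start]
  1: obs=z cand={3} pick 3 [0->3 ok]
  2: obs=x cand={0,1} pick 0 [3->0 ok]
  3: obs=x cand={0,1} pick 1 [0->1 ok]
  4: obs=w cand={2} pick 2 [1->2 ok]
  5: obs=y cand={4} pick 4 [2->4 ok]
  6: obs=x cand={0,1} pick 0 [4->0 ok]
  7: obs=x cand={0,1} pick 0 [0->0 ok]
  8: obs=x cand={0,1} pick 0 [0->0 ok]
  9: obs=z cand={3} pick 3 [0->3 ok]
  10: obs=w cand={2} pick 2 [3->2 ok]
  11: obs=x cand={0,1} pick 0 [2->0 ok]
  12: obs=x cand={0,1} pick 1 [0->1 ok]
  13: obs=x cand={0,1} pick 0 [1->0 ok]
  14: obs=x cand={0,1} pick 0 [0->0 ok]
  15: obs=x cand={0,1} pick 0 [0->0 ok]
  16: obs=z cand={3} pick 3 [0->3 ok]
  17: obs=w cand={2} pick 2 [3->2 ok]
  18: obs=w cand={2} pick 2 [2->2 ok]
  19: obs=w cand={2} pick 2 [2->2 ok]
  20: obs=x cand={0,1} pick 0 [2->0 ok]
  21: obs=x cand={0,1} pick 0 [0->0 ok]
  22: obs=x cand={0,1} pick 0 [0->0 ok]
  23: obs=z cand={3} pick 3 [0->3 ok]
  24: obs=w cand={2} pick 2 [3->2 ok]
  25: obs=y cand={4} pick 4 [2->4 ok]
  26: obs=x cand={0,1} pick 0 [4->0 ok]
  27: obs=x cand={0,1} pick 1 [0->1 ok]
  28: obs=w cand={2} pick 2 [1->2 ok]
  29: obs=y cand={4} pick 4 [2->4 ok]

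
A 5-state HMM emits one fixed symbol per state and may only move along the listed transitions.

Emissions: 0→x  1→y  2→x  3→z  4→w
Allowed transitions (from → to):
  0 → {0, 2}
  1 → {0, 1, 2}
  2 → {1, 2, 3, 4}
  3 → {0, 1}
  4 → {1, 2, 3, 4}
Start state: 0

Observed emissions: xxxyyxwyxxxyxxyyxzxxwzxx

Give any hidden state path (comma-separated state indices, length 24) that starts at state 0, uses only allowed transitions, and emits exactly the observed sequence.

  t0 'x' -> {0,2}, take 0 (start)
  t1 'x' -> {0,2}, take 2 (0->2 ok)
  t2 'x' -> {0,2}, take 2 (2->2 ok)
  t3 'y' -> {1}, take 1 (2->1 ok)
  t4 'y' -> {1}, take 1 (1->1 ok)
  t5 'x' -> {0,2}, take 2 (1->2 ok)
  t6 'w' -> {4}, take 4 (2->4 ok)
  t7 'y' -> {1}, take 1 (4->1 ok)
  t8 'x' -> {0,2}, take 0 (1->0 ok)
  t9 'x' -> {0,2}, take 0 (0->0 ok)
  t10 'x' -> {0,2}, take 2 (0->2 ok)
  t11 'y' -> {1}, take 1 (2->1 ok)
  t12 'x' -> {0,2}, take 2 (1->2 ok)
  t13 'x' -> {0,2}, take 2 (2->2 ok)
  t14 'y' -> {1}, take 1 (2->1 ok)
  t15 'y' -> {1}, take 1 (1->1 ok)
  t16 'x' -> {0,2}, take 2 (1->2 ok)
  t17 'z' -> {3}, take 3 (2->3 ok)
  t18 'x' -> {0,2}, take 0 (3->0 ok)
  t19 'x' -> {0,2}, take 2 (0->2 ok)
  t20 'w' -> {4}, take 4 (2->4 ok)
  t21 'z' -> {3}, take 3 (4->3 ok)
  t22 'x' -> {0,2}, take 0 (3->0 ok)
  t23 'x' -> {0,2}, take 0 (0->0 ok)

0,2,2,1,1,2,4,1,0,0,2,1,2,2,1,1,2,3,0,2,4,3,0,0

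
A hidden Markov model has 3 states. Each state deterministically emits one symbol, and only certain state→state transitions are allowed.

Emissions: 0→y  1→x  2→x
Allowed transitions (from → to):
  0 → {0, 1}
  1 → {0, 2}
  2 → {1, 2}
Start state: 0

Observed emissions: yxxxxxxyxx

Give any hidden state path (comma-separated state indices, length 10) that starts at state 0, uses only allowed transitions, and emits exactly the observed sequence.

  t0 'y' -> {0}, take 0 (start)
  t1 'x' -> {1,2}, take 1 (0->1 ok)
  t2 'x' -> {1,2}, take 2 (1->2 ok)
  t3 'x' -> {1,2}, take 1 (2->1 ok)
  t4 'x' -> {1,2}, take 2 (1->2 ok)
  t5 'x' -> {1,2}, take 2 (2->2 ok)
  t6 'x' -> {1,2}, take 1 (2->1 ok)
  t7 'y' -> {0}, take 0 (1->0 ok)
  t8 'x' -> {1,2}, take 1 (0->1 ok)
  t9 'x' -> {1,2}, take 2 (1->2 ok)

0,1,2,1,2,2,1,0,1,2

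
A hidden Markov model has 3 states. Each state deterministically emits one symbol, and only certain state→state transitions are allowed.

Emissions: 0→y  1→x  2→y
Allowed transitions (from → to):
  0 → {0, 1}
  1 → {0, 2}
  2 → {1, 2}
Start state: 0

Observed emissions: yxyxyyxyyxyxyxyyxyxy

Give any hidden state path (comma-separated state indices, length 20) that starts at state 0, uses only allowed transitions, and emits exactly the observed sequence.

0,1,2,1,2,2,1,0,0,1,2,1,2,1,2,2,1,0,1,2

  [0] y  {0,2}  => 0  start
  [1] x  {1}  => 1  0->1 ok
  [2] y  {0,2}  => 2  1->2 ok
  [3] x  {1}  => 1  2->1 ok
  [4] y  {0,2}  => 2  1->2 ok
  [5] y  {0,2}  => 2  2->2 ok
  [6] x  {1}  => 1  2->1 ok
  [7] y  {0,2}  => 0  1->0 ok
  [8] y  {0,2}  => 0  0->0 ok
  [9] x  {1}  => 1  0->1 ok
  [10] y  {0,2}  => 2  1->2 ok
  [11] x  {1}  => 1  2->1 ok
  [12] y  {0,2}  => 2  1->2 ok
  [13] x  {1}  => 1  2->1 ok
  [14] y  {0,2}  => 2  1->2 ok
  [15] y  {0,2}  => 2  2->2 ok
  [16] x  {1}  => 1  2->1 ok
  [17] y  {0,2}  => 0  1->0 ok
  [18] x  {1}  => 1  0->1 ok
  [19] y  {0,2}  => 2  1->2 ok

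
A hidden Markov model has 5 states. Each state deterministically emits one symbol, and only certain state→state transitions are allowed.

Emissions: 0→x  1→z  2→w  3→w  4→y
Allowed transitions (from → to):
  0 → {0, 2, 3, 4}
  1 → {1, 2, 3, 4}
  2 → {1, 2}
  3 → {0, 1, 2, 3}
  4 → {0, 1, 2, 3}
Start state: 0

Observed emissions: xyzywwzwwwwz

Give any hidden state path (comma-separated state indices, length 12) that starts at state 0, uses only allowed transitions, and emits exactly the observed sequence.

  [0] x  {0}  => 0  start
  [1] y  {4}  => 4  0->4 ok
  [2] z  {1}  => 1  4->1 ok
  [3] y  {4}  => 4  1->4 ok
  [4] w  {2,3}  => 2  4->2 ok
  [5] w  {2,3}  => 2  2->2 ok
  [6] z  {1}  => 1  2->1 ok
  [7] w  {2,3}  => 3  1->3 ok
  [8] w  {2,3}  => 3  3->3 ok
  [9] w  {2,3}  => 2  3->2 ok
  [10] w  {2,3}  => 2  2->2 ok
  [11] z  {1}  => 1  2->1 ok

0,4,1,4,2,2,1,3,3,2,2,1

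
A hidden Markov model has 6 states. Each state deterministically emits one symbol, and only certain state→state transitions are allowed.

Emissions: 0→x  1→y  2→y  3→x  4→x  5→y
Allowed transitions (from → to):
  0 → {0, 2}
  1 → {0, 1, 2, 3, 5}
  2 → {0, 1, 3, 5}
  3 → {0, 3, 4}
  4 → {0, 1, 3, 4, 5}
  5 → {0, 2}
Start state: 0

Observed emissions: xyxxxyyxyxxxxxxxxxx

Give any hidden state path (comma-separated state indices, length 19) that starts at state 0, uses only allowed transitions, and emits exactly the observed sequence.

0,2,3,0,0,2,5,0,2,3,3,3,3,3,3,4,3,0,0

  t0 'x' -> {0,3,4}, take 0 (start)
  t1 'y' -> {1,2,5}, take 2 (0->2 ok)
  t2 'x' -> {0,3,4}, take 3 (2->3 ok)
  t3 'x' -> {0,3,4}, take 0 (3->0 ok)
  t4 'x' -> {0,3,4}, take 0 (0->0 ok)
  t5 'y' -> {1,2,5}, take 2 (0->2 ok)
  t6 'y' -> {1,2,5}, take 5 (2->5 ok)
  t7 'x' -> {0,3,4}, take 0 (5->0 ok)
  t8 'y' -> {1,2,5}, take 2 (0->2 ok)
  t9 'x' -> {0,3,4}, take 3 (2->3 ok)
  t10 'x' -> {0,3,4}, take 3 (3->3 ok)
  t11 'x' -> {0,3,4}, take 3 (3->3 ok)
  t12 'x' -> {0,3,4}, take 3 (3->3 ok)
  t13 'x' -> {0,3,4}, take 3 (3->3 ok)
  t14 'x' -> {0,3,4}, take 3 (3->3 ok)
  t15 'x' -> {0,3,4}, take 4 (3->4 ok)
  t16 'x' -> {0,3,4}, take 3 (4->3 ok)
  t17 'x' -> {0,3,4}, take 0 (3->0 ok)
  t18 'x' -> {0,3,4}, take 0 (0->0 ok)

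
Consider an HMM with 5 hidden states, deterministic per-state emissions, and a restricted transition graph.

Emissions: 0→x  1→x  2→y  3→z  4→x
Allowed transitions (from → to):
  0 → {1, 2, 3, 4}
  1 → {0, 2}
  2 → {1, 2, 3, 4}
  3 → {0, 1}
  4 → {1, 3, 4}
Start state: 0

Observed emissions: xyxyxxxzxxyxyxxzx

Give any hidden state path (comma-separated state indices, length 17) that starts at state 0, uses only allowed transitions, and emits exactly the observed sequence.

0,2,1,2,4,1,0,3,0,1,2,1,2,4,4,3,1

  t0 'x' -> {0,1,4}, take 0 (start)
  t1 'y' -> {2}, take 2 (0->2 ok)
  t2 'x' -> {0,1,4}, take 1 (2->1 ok)
  t3 'y' -> {2}, take 2 (1->2 ok)
  t4 'x' -> {0,1,4}, take 4 (2->4 ok)
  t5 'x' -> {0,1,4}, take 1 (4->1 ok)
  t6 'x' -> {0,1,4}, take 0 (1->0 ok)
  t7 'z' -> {3}, take 3 (0->3 ok)
  t8 'x' -> {0,1,4}, take 0 (3->0 ok)
  t9 'x' -> {0,1,4}, take 1 (0->1 ok)
  t10 'y' -> {2}, take 2 (1->2 ok)
  t11 'x' -> {0,1,4}, take 1 (2->1 ok)
  t12 'y' -> {2}, take 2 (1->2 ok)
  t13 'x' -> {0,1,4}, take 4 (2->4 ok)
  t14 'x' -> {0,1,4}, take 4 (4->4 ok)
  t15 'z' -> {3}, take 3 (4->3 ok)
  t16 'x' -> {0,1,4}, take 1 (3->1 ok)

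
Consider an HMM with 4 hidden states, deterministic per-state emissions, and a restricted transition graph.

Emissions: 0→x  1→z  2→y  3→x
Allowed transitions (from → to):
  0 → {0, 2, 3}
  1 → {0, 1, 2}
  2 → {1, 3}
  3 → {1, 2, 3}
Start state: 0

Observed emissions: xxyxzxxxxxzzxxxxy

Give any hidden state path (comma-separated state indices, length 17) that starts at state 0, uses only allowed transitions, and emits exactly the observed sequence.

  0: obs=x cand={0,3} pick 0 [start]
  1: obs=x cand={0,3} pick 3 [0->3 ok]
  2: obs=y cand={2} pick 2 [3->2 ok]
  3: obs=x cand={0,3} pick 3 [2->3 ok]
  4: obs=z cand={1} pick 1 [3->1 ok]
  5: obs=x cand={0,3} pick 0 [1->0 ok]
  6: obs=x cand={0,3} pick 0 [0->0 ok]
  7: obs=x cand={0,3} pick 0 [0->0 ok]
  8: obs=x cand={0,3} pick 0 [0->0 ok]
  9: obs=x cand={0,3} pick 3 [0->3 ok]
  10: obs=z cand={1} pick 1 [3->1 ok]
  11: obs=z cand={1} pick 1 [1->1 ok]
  12: obs=x cand={0,3} pick 0 [1->0 ok]
  13: obs=x cand={0,3} pick 0 [0->0 ok]
  14: obs=x cand={0,3} pick 0 [0->0 ok]
  15: obs=x cand={0,3} pick 3 [0->3 ok]
  16: obs=y cand={2} pick 2 [3->2 ok]

0,3,2,3,1,0,0,0,0,3,1,1,0,0,0,3,2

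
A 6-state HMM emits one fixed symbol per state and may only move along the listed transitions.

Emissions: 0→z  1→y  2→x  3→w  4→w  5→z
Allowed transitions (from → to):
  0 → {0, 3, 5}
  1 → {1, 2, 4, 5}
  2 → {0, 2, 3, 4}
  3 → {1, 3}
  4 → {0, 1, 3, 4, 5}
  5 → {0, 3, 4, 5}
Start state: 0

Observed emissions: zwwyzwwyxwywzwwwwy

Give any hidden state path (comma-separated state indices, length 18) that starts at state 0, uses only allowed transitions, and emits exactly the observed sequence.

0,3,3,1,5,3,3,1,2,3,1,4,5,4,4,3,3,1

  [0] z  {0,5}  => 0  start
  [1] w  {3,4}  => 3  0->3 ok
  [2] w  {3,4}  => 3  3->3 ok
  [3] y  {1}  => 1  3->1 ok
  [4] z  {0,5}  => 5  1->5 ok
  [5] w  {3,4}  => 3  5->3 ok
  [6] w  {3,4}  => 3  3->3 ok
  [7] y  {1}  => 1  3->1 ok
  [8] x  {2}  => 2  1->2 ok
  [9] w  {3,4}  => 3  2->3 ok
  [10] y  {1}  => 1  3->1 ok
  [11] w  {3,4}  => 4  1->4 ok
  [12] z  {0,5}  => 5  4->5 ok
  [13] w  {3,4}  => 4  5->4 ok
  [14] w  {3,4}  => 4  4->4 ok
  [15] w  {3,4}  => 3  4->3 ok
  [16] w  {3,4}  => 3  3->3 ok
  [17] y  {1}  => 1  3->1 ok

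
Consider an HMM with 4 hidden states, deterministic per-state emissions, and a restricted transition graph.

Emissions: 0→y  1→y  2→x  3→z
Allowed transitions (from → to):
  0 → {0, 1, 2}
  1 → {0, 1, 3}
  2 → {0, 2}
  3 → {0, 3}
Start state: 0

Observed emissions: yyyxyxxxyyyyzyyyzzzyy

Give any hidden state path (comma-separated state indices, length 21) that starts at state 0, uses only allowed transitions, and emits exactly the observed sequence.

0,0,0,2,0,2,2,2,0,0,1,1,3,0,0,1,3,3,3,0,1

  t0 'y' -> {0,1}, take 0 (start)
  t1 'y' -> {0,1}, take 0 (0->0 ok)
  t2 'y' -> {0,1}, take 0 (0->0 ok)
  t3 'x' -> {2}, take 2 (0->2 ok)
  t4 'y' -> {0,1}, take 0 (2->0 ok)
  t5 'x' -> {2}, take 2 (0->2 ok)
  t6 'x' -> {2}, take 2 (2->2 ok)
  t7 'x' -> {2}, take 2 (2->2 ok)
  t8 'y' -> {0,1}, take 0 (2->0 ok)
  t9 'y' -> {0,1}, take 0 (0->0 ok)
  t10 'y' -> {0,1}, take 1 (0->1 ok)
  t11 'y' -> {0,1}, take 1 (1->1 ok)
  t12 'z' -> {3}, take 3 (1->3 ok)
  t13 'y' -> {0,1}, take 0 (3->0 ok)
  t14 'y' -> {0,1}, take 0 (0->0 ok)
  t15 'y' -> {0,1}, take 1 (0->1 ok)
  t16 'z' -> {3}, take 3 (1->3 ok)
  t17 'z' -> {3}, take 3 (3->3 ok)
  t18 'z' -> {3}, take 3 (3->3 ok)
  t19 'y' -> {0,1}, take 0 (3->0 ok)
  t20 'y' -> {0,1}, take 1 (0->1 ok)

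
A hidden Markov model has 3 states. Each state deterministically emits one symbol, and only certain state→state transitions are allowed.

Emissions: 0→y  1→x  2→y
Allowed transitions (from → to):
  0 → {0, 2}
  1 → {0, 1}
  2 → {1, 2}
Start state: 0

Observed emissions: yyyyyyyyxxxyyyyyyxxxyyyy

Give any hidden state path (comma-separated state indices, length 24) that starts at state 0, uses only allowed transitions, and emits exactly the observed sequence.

  pos 0: y in {0,2}, choose 0; start
  pos 1: y in {0,2}, choose 0; 0->0 ok
  pos 2: y in {0,2}, choose 0; 0->0 ok
  pos 3: y in {0,2}, choose 2; 0->2 ok
  pos 4: y in {0,2}, choose 2; 2->2 ok
  pos 5: y in {0,2}, choose 2; 2->2 ok
  pos 6: y in {0,2}, choose 2; 2->2 ok
  pos 7: y in {0,2}, choose 2; 2->2 ok
  pos 8: x in {1}, choose 1; 2->1 ok
  pos 9: x in {1}, choose 1; 1->1 ok
  pos 10: x in {1}, choose 1; 1->1 ok
  pos 11: y in {0,2}, choose 0; 1->0 ok
  pos 12: y in {0,2}, choose 0; 0->0 ok
  pos 13: y in {0,2}, choose 0; 0->0 ok
  pos 14: y in {0,2}, choose 0; 0->0 ok
  pos 15: y in {0,2}, choose 2; 0->2 ok
  pos 16: y in {0,2}, choose 2; 2->2 ok
  pos 17: x in {1}, choose 1; 2->1 ok
  pos 18: x in {1}, choose 1; 1->1 ok
  pos 19: x in {1}, choose 1; 1->1 ok
  pos 20: y in {0,2}, choose 0; 1->0 ok
  pos 21: y in {0,2}, choose 0; 0->0 ok
  pos 22: y in {0,2}, choose 0; 0->0 ok
  pos 23: y in {0,2}, choose 2; 0->2 ok

0,0,0,2,2,2,2,2,1,1,1,0,0,0,0,2,2,1,1,1,0,0,0,2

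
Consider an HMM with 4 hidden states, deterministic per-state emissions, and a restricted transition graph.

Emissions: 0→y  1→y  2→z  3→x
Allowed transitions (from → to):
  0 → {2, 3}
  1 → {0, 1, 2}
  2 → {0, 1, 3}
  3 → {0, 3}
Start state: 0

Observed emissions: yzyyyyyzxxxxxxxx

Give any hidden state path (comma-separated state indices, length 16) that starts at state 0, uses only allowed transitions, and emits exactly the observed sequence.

0,2,1,1,1,1,0,2,3,3,3,3,3,3,3,3

  0: obs=y cand={0,1} pick 0 [start]
  1: obs=z cand={2} pick 2 [0->2 ok]
  2: obs=y cand={0,1} pick 1 [2->1 ok]
  3: obs=y cand={0,1} pick 1 [1->1 ok]
  4: obs=y cand={0,1} pick 1 [1->1 ok]
  5: obs=y cand={0,1} pick 1 [1->1 ok]
  6: obs=y cand={0,1} pick 0 [1->0 ok]
  7: obs=z cand={2} pick 2 [0->2 ok]
  8: obs=x cand={3} pick 3 [2->3 ok]
  9: obs=x cand={3} pick 3 [3->3 ok]
  10: obs=x cand={3} pick 3 [3->3 ok]
  11: obs=x cand={3} pick 3 [3->3 ok]
  12: obs=x cand={3} pick 3 [3->3 ok]
  13: obs=x cand={3} pick 3 [3->3 ok]
  14: obs=x cand={3} pick 3 [3->3 ok]
  15: obs=x cand={3} pick 3 [3->3 ok]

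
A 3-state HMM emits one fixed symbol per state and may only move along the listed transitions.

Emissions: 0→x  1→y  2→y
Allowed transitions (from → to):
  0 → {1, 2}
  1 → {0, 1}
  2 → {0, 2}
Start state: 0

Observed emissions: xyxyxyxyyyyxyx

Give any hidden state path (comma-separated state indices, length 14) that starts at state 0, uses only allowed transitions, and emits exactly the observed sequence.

  0: obs=x cand={0} pick 0 [start]
  1: obs=y cand={1,2} pick 2 [0->2 ok]
  2: obs=x cand={0} pick 0 [2->0 ok]
  3: obs=y cand={1,2} pick 2 [0->2 ok]
  4: obs=x cand={0} pick 0 [2->0 ok]
  5: obs=y cand={1,2} pick 2 [0->2 ok]
  6: obs=x cand={0} pick 0 [2->0 ok]
  7: obs=y cand={1,2} pick 1 [0->1 ok]
  8: obs=y cand={1,2} pick 1 [1->1 ok]
  9: obs=y cand={1,2} pick 1 [1->1 ok]
  10: obs=y cand={1,2} pick 1 [1->1 ok]
  11: obs=x cand={0} pick 0 [1->0 ok]
  12: obs=y cand={1,2} pick 1 [0->1 ok]
  13: obs=x cand={0} pick 0 [1->0 ok]

0,2,0,2,0,2,0,1,1,1,1,0,1,0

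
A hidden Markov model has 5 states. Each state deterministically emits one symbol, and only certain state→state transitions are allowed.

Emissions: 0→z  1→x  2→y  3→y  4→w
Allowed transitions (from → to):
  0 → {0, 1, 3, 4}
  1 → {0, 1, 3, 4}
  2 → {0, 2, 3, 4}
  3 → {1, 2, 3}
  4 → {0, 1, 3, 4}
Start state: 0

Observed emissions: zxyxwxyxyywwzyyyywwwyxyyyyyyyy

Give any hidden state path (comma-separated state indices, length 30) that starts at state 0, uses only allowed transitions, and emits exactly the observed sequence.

  t0 'z' -> {0}, take 0 (start)
  t1 'x' -> {1}, take 1 (0->1 ok)
  t2 'y' -> {2,3}, take 3 (1->3 ok)
  t3 'x' -> {1}, take 1 (3->1 ok)
  t4 'w' -> {4}, take 4 (1->4 ok)
  t5 'x' -> {1}, take 1 (4->1 ok)
  t6 'y' -> {2,3}, take 3 (1->3 ok)
  t7 'x' -> {1}, take 1 (3->1 ok)
  t8 'y' -> {2,3}, take 3 (1->3 ok)
  t9 'y' -> {2,3}, take 2 (3->2 ok)
  t10 'w' -> {4}, take 4 (2->4 ok)
  t11 'w' -> {4}, take 4 (4->4 ok)
  t12 'z' -> {0}, take 0 (4->0 ok)
  t13 'y' -> {2,3}, take 3 (0->3 ok)
  t14 'y' -> {2,3}, take 3 (3->3 ok)
  t15 'y' -> {2,3}, take 3 (3->3 ok)
  t16 'y' -> {2,3}, take 2 (3->2 ok)
  t17 'w' -> {4}, take 4 (2->4 ok)
  t18 'w' -> {4}, take 4 (4->4 ok)
  t19 'w' -> {4}, take 4 (4->4 ok)
  t20 'y' -> {2,3}, take 3 (4->3 ok)
  t21 'x' -> {1}, take 1 (3->1 ok)
  t22 'y' -> {2,3}, take 3 (1->3 ok)
  t23 'y' -> {2,3}, take 2 (3->2 ok)
  t24 'y' -> {2,3}, take 3 (2->3 ok)
  t25 'y' -> {2,3}, take 3 (3->3 ok)
  t26 'y' -> {2,3}, take 2 (3->2 ok)
  t27 'y' -> {2,3}, take 3 (2->3 ok)
  t28 'y' -> {2,3}, take 3 (3->3 ok)
  t29 'y' -> {2,3}, take 3 (3->3 ok)

0,1,3,1,4,1,3,1,3,2,4,4,0,3,3,3,2,4,4,4,3,1,3,2,3,3,2,3,3,3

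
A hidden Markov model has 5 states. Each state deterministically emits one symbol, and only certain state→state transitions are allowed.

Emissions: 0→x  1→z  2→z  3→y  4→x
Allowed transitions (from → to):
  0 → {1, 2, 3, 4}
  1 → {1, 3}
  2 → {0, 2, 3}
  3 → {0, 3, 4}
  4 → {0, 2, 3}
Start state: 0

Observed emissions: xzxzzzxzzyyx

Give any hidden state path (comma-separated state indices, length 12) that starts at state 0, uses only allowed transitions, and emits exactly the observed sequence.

  0: obs=x cand={0,4} pick 0 [start]
  1: obs=z cand={1,2} pick 2 [0->2 ok]
  2: obs=x cand={0,4} pick 0 [2->0 ok]
  3: obs=z cand={1,2} pick 2 [0->2 ok]
  4: obs=z cand={1,2} pick 2 [2->2 ok]
  5: obs=z cand={1,2} pick 2 [2->2 ok]
  6: obs=x cand={0,4} pick 0 [2->0 ok]
  7: obs=z cand={1,2} pick 2 [0->2 ok]
  8: obs=z cand={1,2} pick 2 [2->2 ok]
  9: obs=y cand={3} pick 3 [2->3 ok]
  10: obs=y cand={3} pick 3 [3->3 ok]
  11: obs=x cand={0,4} pick 4 [3->4 ok]

0,2,0,2,2,2,0,2,2,3,3,4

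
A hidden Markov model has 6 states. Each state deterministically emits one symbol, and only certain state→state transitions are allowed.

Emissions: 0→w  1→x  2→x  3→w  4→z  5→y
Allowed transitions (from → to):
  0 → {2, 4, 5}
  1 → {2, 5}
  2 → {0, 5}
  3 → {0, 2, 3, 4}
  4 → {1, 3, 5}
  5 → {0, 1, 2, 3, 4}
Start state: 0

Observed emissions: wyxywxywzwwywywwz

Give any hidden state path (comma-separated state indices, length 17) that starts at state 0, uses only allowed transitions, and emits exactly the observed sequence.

  pos 0: w in {0,3}, choose 0; start
  pos 1: y in {5}, choose 5; 0->5 ok
  pos 2: x in {1,2}, choose 1; 5->1 ok
  pos 3: y in {5}, choose 5; 1->5 ok
  pos 4: w in {0,3}, choose 0; 5->0 ok
  pos 5: x in {1,2}, choose 2; 0->2 ok
  pos 6: y in {5}, choose 5; 2->5 ok
  pos 7: w in {0,3}, choose 0; 5->0 ok
  pos 8: z in {4}, choose 4; 0->4 ok
  pos 9: w in {0,3}, choose 3; 4->3 ok
  pos 10: w in {0,3}, choose 0; 3->0 ok
  pos 11: y in {5}, choose 5; 0->5 ok
  pos 12: w in {0,3}, choose 0; 5->0 ok
  pos 13: y in {5}, choose 5; 0->5 ok
  pos 14: w in {0,3}, choose 3; 5->3 ok
  pos 15: w in {0,3}, choose 3; 3->3 ok
  pos 16: z in {4}, choose 4; 3->4 ok

0,5,1,5,0,2,5,0,4,3,0,5,0,5,3,3,4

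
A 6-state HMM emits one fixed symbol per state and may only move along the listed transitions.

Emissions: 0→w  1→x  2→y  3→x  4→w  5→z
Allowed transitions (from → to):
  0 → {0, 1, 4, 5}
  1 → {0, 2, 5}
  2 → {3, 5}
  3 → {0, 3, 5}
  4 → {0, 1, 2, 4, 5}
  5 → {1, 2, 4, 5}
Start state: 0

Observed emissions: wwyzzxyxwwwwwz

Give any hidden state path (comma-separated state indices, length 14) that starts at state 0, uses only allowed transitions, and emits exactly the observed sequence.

  pos 0: w in {0,4}, choose 0; start
  pos 1: w in {0,4}, choose 4; 0->4 ok
  pos 2: y in {2}, choose 2; 4->2 ok
  pos 3: z in {5}, choose 5; 2->5 ok
  pos 4: z in {5}, choose 5; 5->5 ok
  pos 5: x in {1,3}, choose 1; 5->1 ok
  pos 6: y in {2}, choose 2; 1->2 ok
  pos 7: x in {1,3}, choose 3; 2->3 ok
  pos 8: w in {0,4}, choose 0; 3->0 ok
  pos 9: w in {0,4}, choose 0; 0->0 ok
  pos 10: w in {0,4}, choose 4; 0->4 ok
  pos 11: w in {0,4}, choose 4; 4->4 ok
  pos 12: w in {0,4}, choose 4; 4->4 ok
  pos 13: z in {5}, choose 5; 4->5 ok

0,4,2,5,5,1,2,3,0,0,4,4,4,5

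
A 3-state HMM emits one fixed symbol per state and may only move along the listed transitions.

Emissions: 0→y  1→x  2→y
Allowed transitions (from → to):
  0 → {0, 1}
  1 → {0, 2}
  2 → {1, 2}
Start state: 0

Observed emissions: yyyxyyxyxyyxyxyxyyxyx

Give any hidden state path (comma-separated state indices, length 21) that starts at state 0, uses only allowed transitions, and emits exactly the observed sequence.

  [0] y  {0,2}  => 0  start
  [1] y  {0,2}  => 0  0->0 ok
  [2] y  {0,2}  => 0  0->0 ok
  [3] x  {1}  => 1  0->1 ok
  [4] y  {0,2}  => 0  1->0 ok
  [5] y  {0,2}  => 0  0->0 ok
  [6] x  {1}  => 1  0->1 ok
  [7] y  {0,2}  => 0  1->0 ok
  [8] x  {1}  => 1  0->1 ok
  [9] y  {0,2}  => 2  1->2 ok
  [10] y  {0,2}  => 2  2->2 ok
  [11] x  {1}  => 1  2->1 ok
  [12] y  {0,2}  => 0  1->0 ok
  [13] x  {1}  => 1  0->1 ok
  [14] y  {0,2}  => 0  1->0 ok
  [15] x  {1}  => 1  0->1 ok
  [16] y  {0,2}  => 2  1->2 ok
  [17] y  {0,2}  => 2  2->2 ok
  [18] x  {1}  => 1  2->1 ok
  [19] y  {0,2}  => 2  1->2 ok
  [20] x  {1}  => 1  2->1 ok

0,0,0,1,0,0,1,0,1,2,2,1,0,1,0,1,2,2,1,2,1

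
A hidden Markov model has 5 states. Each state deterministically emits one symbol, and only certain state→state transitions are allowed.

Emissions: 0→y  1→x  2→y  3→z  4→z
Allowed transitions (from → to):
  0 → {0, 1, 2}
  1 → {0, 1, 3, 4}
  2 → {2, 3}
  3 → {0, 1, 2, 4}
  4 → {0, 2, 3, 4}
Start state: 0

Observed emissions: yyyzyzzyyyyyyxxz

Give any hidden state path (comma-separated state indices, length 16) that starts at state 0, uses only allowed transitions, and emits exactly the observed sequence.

0,2,2,3,2,3,4,0,0,0,0,0,0,1,1,3

  pos 0: y in {0,2}, choose 0; start
  pos 1: y in {0,2}, choose 2; 0->2 ok
  pos 2: y in {0,2}, choose 2; 2->2 ok
  pos 3: z in {3,4}, choose 3; 2->3 ok
  pos 4: y in {0,2}, choose 2; 3->2 ok
  pos 5: z in {3,4}, choose 3; 2->3 ok
  pos 6: z in {3,4}, choose 4; 3->4 ok
  pos 7: y in {0,2}, choose 0; 4->0 ok
  pos 8: y in {0,2}, choose 0; 0->0 ok
  pos 9: y in {0,2}, choose 0; 0->0 ok
  pos 10: y in {0,2}, choose 0; 0->0 ok
  pos 11: y in {0,2}, choose 0; 0->0 ok
  pos 12: y in {0,2}, choose 0; 0->0 ok
  pos 13: x in {1}, choose 1; 0->1 ok
  pos 14: x in {1}, choose 1; 1->1 ok
  pos 15: z in {3,4}, choose 3; 1->3 ok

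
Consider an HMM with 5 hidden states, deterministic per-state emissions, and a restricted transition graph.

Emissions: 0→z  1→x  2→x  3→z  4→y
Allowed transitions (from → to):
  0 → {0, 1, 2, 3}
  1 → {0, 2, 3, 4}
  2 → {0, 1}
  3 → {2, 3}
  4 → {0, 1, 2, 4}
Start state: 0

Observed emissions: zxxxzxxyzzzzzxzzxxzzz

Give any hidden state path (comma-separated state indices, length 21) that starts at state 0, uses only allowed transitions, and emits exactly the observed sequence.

0,1,2,1,0,2,1,4,0,0,0,3,3,2,0,0,2,1,3,3,3

  0: obs=z cand={0,3} pick 0 [start]
  1: obs=x cand={1,2} pick 1 [0->1 ok]
  2: obs=x cand={1,2} pick 2 [1->2 ok]
  3: obs=x cand={1,2} pick 1 [2->1 ok]
  4: obs=z cand={0,3} pick 0 [1->0 ok]
  5: obs=x cand={1,2} pick 2 [0->2 ok]
  6: obs=x cand={1,2} pick 1 [2->1 ok]
  7: obs=y cand={4} pick 4 [1->4 ok]
  8: obs=z cand={0,3} pick 0 [4->0 ok]
  9: obs=z cand={0,3} pick 0 [0->0 ok]
  10: obs=z cand={0,3} pick 0 [0->0 ok]
  11: obs=z cand={0,3} pick 3 [0->3 ok]
  12: obs=z cand={0,3} pick 3 [3->3 ok]
  13: obs=x cand={1,2} pick 2 [3->2 ok]
  14: obs=z cand={0,3} pick 0 [2->0 ok]
  15: obs=z cand={0,3} pick 0 [0->0 ok]
  16: obs=x cand={1,2} pick 2 [0->2 ok]
  17: obs=x cand={1,2} pick 1 [2->1 ok]
  18: obs=z cand={0,3} pick 3 [1->3 ok]
  19: obs=z cand={0,3} pick 3 [3->3 ok]
  20: obs=z cand={0,3} pick 3 [3->3 ok]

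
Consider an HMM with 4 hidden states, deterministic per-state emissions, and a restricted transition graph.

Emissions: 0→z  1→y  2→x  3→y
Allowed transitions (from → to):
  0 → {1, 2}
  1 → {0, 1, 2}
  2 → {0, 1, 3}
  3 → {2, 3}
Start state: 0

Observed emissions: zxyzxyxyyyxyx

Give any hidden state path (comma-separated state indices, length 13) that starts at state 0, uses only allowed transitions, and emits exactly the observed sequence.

0,2,1,0,2,1,2,3,3,3,2,3,2

  pos 0: z in {0}, choose 0; start
  pos 1: x in {2}, choose 2; 0->2 ok
  pos 2: y in {1,3}, choose 1; 2->1 ok
  pos 3: z in {0}, choose 0; 1->0 ok
  pos 4: x in {2}, choose 2; 0->2 ok
  pos 5: y in {1,3}, choose 1; 2->1 ok
  pos 6: x in {2}, choose 2; 1->2 ok
  pos 7: y in {1,3}, choose 3; 2->3 ok
  pos 8: y in {1,3}, choose 3; 3->3 ok
  pos 9: y in {1,3}, choose 3; 3->3 ok
  pos 10: x in {2}, choose 2; 3->2 ok
  pos 11: y in {1,3}, choose 3; 2->3 ok
  pos 12: x in {2}, choose 2; 3->2 ok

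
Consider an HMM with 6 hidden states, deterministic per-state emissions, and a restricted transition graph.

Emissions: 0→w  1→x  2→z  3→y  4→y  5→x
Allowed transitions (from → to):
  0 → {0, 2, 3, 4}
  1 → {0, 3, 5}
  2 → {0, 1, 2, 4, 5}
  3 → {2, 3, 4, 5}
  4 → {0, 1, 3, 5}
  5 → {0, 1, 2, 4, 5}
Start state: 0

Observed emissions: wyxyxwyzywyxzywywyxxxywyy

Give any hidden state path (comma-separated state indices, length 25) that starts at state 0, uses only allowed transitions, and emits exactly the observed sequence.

0,3,5,4,5,0,3,2,4,0,4,5,2,4,0,4,0,4,5,1,5,4,0,4,3

  t0 'w' -> {0}, take 0 (start)
  t1 'y' -> {3,4}, take 3 (0->3 ok)
  t2 'x' -> {1,5}, take 5 (3->5 ok)
  t3 'y' -> {3,4}, take 4 (5->4 ok)
  t4 'x' -> {1,5}, take 5 (4->5 ok)
  t5 'w' -> {0}, take 0 (5->0 ok)
  t6 'y' -> {3,4}, take 3 (0->3 ok)
  t7 'z' -> {2}, take 2 (3->2 ok)
  t8 'y' -> {3,4}, take 4 (2->4 ok)
  t9 'w' -> {0}, take 0 (4->0 ok)
  t10 'y' -> {3,4}, take 4 (0->4 ok)
  t11 'x' -> {1,5}, take 5 (4->5 ok)
  t12 'z' -> {2}, take 2 (5->2 ok)
  t13 'y' -> {3,4}, take 4 (2->4 ok)
  t14 'w' -> {0}, take 0 (4->0 ok)
  t15 'y' -> {3,4}, take 4 (0->4 ok)
  t16 'w' -> {0}, take 0 (4->0 ok)
  t17 'y' -> {3,4}, take 4 (0->4 ok)
  t18 'x' -> {1,5}, take 5 (4->5 ok)
  t19 'x' -> {1,5}, take 1 (5->1 ok)
  t20 'x' -> {1,5}, take 5 (1->5 ok)
  t21 'y' -> {3,4}, take 4 (5->4 ok)
  t22 'w' -> {0}, take 0 (4->0 ok)
  t23 'y' -> {3,4}, take 4 (0->4 ok)
  t24 'y' -> {3,4}, take 3 (4->3 ok)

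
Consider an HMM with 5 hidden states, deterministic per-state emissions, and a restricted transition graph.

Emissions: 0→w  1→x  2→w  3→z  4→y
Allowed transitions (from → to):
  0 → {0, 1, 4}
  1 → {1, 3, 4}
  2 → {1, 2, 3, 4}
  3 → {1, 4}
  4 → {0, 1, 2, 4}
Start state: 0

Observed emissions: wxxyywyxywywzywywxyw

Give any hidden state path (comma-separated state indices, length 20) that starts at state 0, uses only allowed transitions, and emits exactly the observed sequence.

0,1,1,4,4,0,4,1,4,0,4,2,3,4,0,4,0,1,4,0

  pos 0: w in {0,2}, choose 0; start
  pos 1: x in {1}, choose 1; 0->1 ok
  pos 2: x in {1}, choose 1; 1->1 ok
  pos 3: y in {4}, choose 4; 1->4 ok
  pos 4: y in {4}, choose 4; 4->4 ok
  pos 5: w in {0,2}, choose 0; 4->0 ok
  pos 6: y in {4}, choose 4; 0->4 ok
  pos 7: x in {1}, choose 1; 4->1 ok
  pos 8: y in {4}, choose 4; 1->4 ok
  pos 9: w in {0,2}, choose 0; 4->0 ok
  pos 10: y in {4}, choose 4; 0->4 ok
  pos 11: w in {0,2}, choose 2; 4->2 ok
  pos 12: z in {3}, choose 3; 2->3 ok
  pos 13: y in {4}, choose 4; 3->4 ok
  pos 14: w in {0,2}, choose 0; 4->0 ok
  pos 15: y in {4}, choose 4; 0->4 ok
  pos 16: w in {0,2}, choose 0; 4->0 ok
  pos 17: x in {1}, choose 1; 0->1 ok
  pos 18: y in {4}, choose 4; 1->4 ok
  pos 19: w in {0,2}, choose 0; 4->0 ok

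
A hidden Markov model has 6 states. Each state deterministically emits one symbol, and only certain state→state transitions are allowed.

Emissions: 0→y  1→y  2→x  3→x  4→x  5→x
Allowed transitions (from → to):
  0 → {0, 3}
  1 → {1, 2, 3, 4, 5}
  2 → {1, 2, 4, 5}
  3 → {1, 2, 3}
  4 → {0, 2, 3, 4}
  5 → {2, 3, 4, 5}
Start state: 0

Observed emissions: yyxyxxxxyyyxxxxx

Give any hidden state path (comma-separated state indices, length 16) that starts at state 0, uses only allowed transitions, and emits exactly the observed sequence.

0,0,3,1,2,2,4,2,1,1,1,2,2,2,4,4

  t0 'y' -> {0,1}, take 0 (start)
  t1 'y' -> {0,1}, take 0 (0->0 ok)
  t2 'x' -> {2,3,4,5}, take 3 (0->3 ok)
  t3 'y' -> {0,1}, take 1 (3->1 ok)
  t4 'x' -> {2,3,4,5}, take 2 (1->2 ok)
  t5 'x' -> {2,3,4,5}, take 2 (2->2 ok)
  t6 'x' -> {2,3,4,5}, take 4 (2->4 ok)
  t7 'x' -> {2,3,4,5}, take 2 (4->2 ok)
  t8 'y' -> {0,1}, take 1 (2->1 ok)
  t9 'y' -> {0,1}, take 1 (1->1 ok)
  t10 'y' -> {0,1}, take 1 (1->1 ok)
  t11 'x' -> {2,3,4,5}, take 2 (1->2 ok)
  t12 'x' -> {2,3,4,5}, take 2 (2->2 ok)
  t13 'x' -> {2,3,4,5}, take 2 (2->2 ok)
  t14 'x' -> {2,3,4,5}, take 4 (2->4 ok)
  t15 'x' -> {2,3,4,5}, take 4 (4->4 ok)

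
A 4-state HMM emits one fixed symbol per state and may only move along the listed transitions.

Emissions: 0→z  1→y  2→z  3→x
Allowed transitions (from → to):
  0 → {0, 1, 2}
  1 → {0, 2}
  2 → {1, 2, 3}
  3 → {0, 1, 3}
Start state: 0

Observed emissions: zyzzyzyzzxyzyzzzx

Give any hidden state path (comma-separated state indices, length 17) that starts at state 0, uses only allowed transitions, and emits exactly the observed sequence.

0,1,2,2,1,0,1,2,2,3,1,2,1,0,2,2,3

  pos 0: z in {0,2}, choose 0; start
  pos 1: y in {1}, choose 1; 0->1 ok
  pos 2: z in {0,2}, choose 2; 1->2 ok
  pos 3: z in {0,2}, choose 2; 2->2 ok
  pos 4: y in {1}, choose 1; 2->1 ok
  pos 5: z in {0,2}, choose 0; 1->0 ok
  pos 6: y in {1}, choose 1; 0->1 ok
  pos 7: z in {0,2}, choose 2; 1->2 ok
  pos 8: z in {0,2}, choose 2; 2->2 ok
  pos 9: x in {3}, choose 3; 2->3 ok
  pos 10: y in {1}, choose 1; 3->1 ok
  pos 11: z in {0,2}, choose 2; 1->2 ok
  pos 12: y in {1}, choose 1; 2->1 ok
  pos 13: z in {0,2}, choose 0; 1->0 ok
  pos 14: z in {0,2}, choose 2; 0->2 ok
  pos 15: z in {0,2}, choose 2; 2->2 ok
  pos 16: x in {3}, choose 3; 2->3 ok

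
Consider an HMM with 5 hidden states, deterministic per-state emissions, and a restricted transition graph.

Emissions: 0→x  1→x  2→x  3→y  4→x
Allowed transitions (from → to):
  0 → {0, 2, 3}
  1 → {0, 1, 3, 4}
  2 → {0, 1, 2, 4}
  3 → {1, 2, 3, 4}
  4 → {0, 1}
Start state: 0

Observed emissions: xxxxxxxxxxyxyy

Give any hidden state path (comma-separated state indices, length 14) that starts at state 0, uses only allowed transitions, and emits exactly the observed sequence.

  t0 'x' -> {0,1,2,4}, take 0 (start)
  t1 'x' -> {0,1,2,4}, take 2 (0->2 ok)
  t2 'x' -> {0,1,2,4}, take 1 (2->1 ok)
  t3 'x' -> {0,1,2,4}, take 0 (1->0 ok)
  t4 'x' -> {0,1,2,4}, take 0 (0->0 ok)
  t5 'x' -> {0,1,2,4}, take 2 (0->2 ok)
  t6 'x' -> {0,1,2,4}, take 2 (2->2 ok)
  t7 'x' -> {0,1,2,4}, take 2 (2->2 ok)
  t8 'x' -> {0,1,2,4}, take 2 (2->2 ok)
  t9 'x' -> {0,1,2,4}, take 0 (2->0 ok)
  t10 'y' -> {3}, take 3 (0->3 ok)
  t11 'x' -> {0,1,2,4}, take 1 (3->1 ok)
  t12 'y' -> {3}, take 3 (1->3 ok)
  t13 'y' -> {3}, take 3 (3->3 ok)

0,2,1,0,0,2,2,2,2,0,3,1,3,3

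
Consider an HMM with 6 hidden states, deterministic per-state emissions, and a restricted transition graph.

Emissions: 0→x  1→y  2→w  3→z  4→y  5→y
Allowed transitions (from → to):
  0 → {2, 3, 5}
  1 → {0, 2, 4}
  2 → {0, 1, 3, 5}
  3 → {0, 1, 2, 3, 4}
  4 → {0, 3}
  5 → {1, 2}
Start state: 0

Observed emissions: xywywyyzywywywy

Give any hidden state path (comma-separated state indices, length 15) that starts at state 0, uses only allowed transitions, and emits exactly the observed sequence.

0,5,2,5,2,1,4,3,1,2,5,2,5,2,1

  pos 0: x in {0}, choose 0; start
  pos 1: y in {1,4,5}, choose 5; 0->5 ok
  pos 2: w in {2}, choose 2; 5->2 ok
  pos 3: y in {1,4,5}, choose 5; 2->5 ok
  pos 4: w in {2}, choose 2; 5->2 ok
  pos 5: y in {1,4,5}, choose 1; 2->1 ok
  pos 6: y in {1,4,5}, choose 4; 1->4 ok
  pos 7: z in {3}, choose 3; 4->3 ok
  pos 8: y in {1,4,5}, choose 1; 3->1 ok
  pos 9: w in {2}, choose 2; 1->2 ok
  pos 10: y in {1,4,5}, choose 5; 2->5 ok
  pos 11: w in {2}, choose 2; 5->2 ok
  pos 12: y in {1,4,5}, choose 5; 2->5 ok
  pos 13: w in {2}, choose 2; 5->2 ok
  pos 14: y in {1,4,5}, choose 1; 2->1 ok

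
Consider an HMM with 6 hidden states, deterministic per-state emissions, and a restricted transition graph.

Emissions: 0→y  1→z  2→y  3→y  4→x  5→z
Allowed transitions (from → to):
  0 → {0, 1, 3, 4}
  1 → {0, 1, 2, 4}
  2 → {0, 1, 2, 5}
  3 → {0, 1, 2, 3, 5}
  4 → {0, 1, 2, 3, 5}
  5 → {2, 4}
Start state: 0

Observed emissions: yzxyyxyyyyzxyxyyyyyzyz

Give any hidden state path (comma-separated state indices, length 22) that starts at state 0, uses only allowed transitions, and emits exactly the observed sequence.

  t0 'y' -> {0,2,3}, take 0 (start)
  t1 'z' -> {1,5}, take 1 (0->1 ok)
  t2 'x' -> {4}, take 4 (1->4 ok)
  t3 'y' -> {0,2,3}, take 3 (4->3 ok)
  t4 'y' -> {0,2,3}, take 0 (3->0 ok)
  t5 'x' -> {4}, take 4 (0->4 ok)
  t6 'y' -> {0,2,3}, take 3 (4->3 ok)
  t7 'y' -> {0,2,3}, take 3 (3->3 ok)
  t8 'y' -> {0,2,3}, take 3 (3->3 ok)
  t9 'y' -> {0,2,3}, take 3 (3->3 ok)
  t10 'z' -> {1,5}, take 5 (3->5 ok)
  t11 'x' -> {4}, take 4 (5->4 ok)
  t12 'y' -> {0,2,3}, take 0 (4->0 ok)
  t13 'x' -> {4}, take 4 (0->4 ok)
  t14 'y' -> {0,2,3}, take 3 (4->3 ok)
  t15 'y' -> {0,2,3}, take 0 (3->0 ok)
  t16 'y' -> {0,2,3}, take 3 (0->3 ok)
  t17 'y' -> {0,2,3}, take 0 (3->0 ok)
  t18 'y' -> {0,2,3}, take 3 (0->3 ok)
  t19 'z' -> {1,5}, take 5 (3->5 ok)
  t20 'y' -> {0,2,3}, take 2 (5->2 ok)
  t21 'z' -> {1,5}, take 5 (2->5 ok)

0,1,4,3,0,4,3,3,3,3,5,4,0,4,3,0,3,0,3,5,2,5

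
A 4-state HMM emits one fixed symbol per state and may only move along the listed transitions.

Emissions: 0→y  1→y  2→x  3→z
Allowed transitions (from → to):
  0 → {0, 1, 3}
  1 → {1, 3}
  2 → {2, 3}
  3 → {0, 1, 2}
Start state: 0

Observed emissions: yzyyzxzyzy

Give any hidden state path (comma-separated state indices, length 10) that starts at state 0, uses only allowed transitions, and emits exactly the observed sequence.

0,3,0,1,3,2,3,1,3,1

  0: obs=y cand={0,1} pick 0 [start]
  1: obs=z cand={3} pick 3 [0->3 ok]
  2: obs=y cand={0,1} pick 0 [3->0 ok]
  3: obs=y cand={0,1} pick 1 [0->1 ok]
  4: obs=z cand={3} pick 3 [1->3 ok]
  5: obs=x cand={2} pick 2 [3->2 ok]
  6: obs=z cand={3} pick 3 [2->3 ok]
  7: obs=y cand={0,1} pick 1 [3->1 ok]
  8: obs=z cand={3} pick 3 [1->3 ok]
  9: obs=y cand={0,1} pick 1 [3->1 ok]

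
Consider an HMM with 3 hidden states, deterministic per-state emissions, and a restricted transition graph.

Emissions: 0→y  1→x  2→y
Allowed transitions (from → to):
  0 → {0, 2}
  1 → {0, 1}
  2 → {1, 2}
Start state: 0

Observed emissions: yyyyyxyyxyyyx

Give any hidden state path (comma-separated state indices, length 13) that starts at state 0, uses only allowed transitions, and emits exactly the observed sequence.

  pos 0: y in {0,2}, choose 0; start
  pos 1: y in {0,2}, choose 0; 0->0 ok
  pos 2: y in {0,2}, choose 0; 0->0 ok
  pos 3: y in {0,2}, choose 0; 0->0 ok
  pos 4: y in {0,2}, choose 2; 0->2 ok
  pos 5: x in {1}, choose 1; 2->1 ok
  pos 6: y in {0,2}, choose 0; 1->0 ok
  pos 7: y in {0,2}, choose 2; 0->2 ok
  pos 8: x in {1}, choose 1; 2->1 ok
  pos 9: y in {0,2}, choose 0; 1->0 ok
  pos 10: y in {0,2}, choose 2; 0->2 ok
  pos 11: y in {0,2}, choose 2; 2->2 ok
  pos 12: x in {1}, choose 1; 2->1 ok

0,0,0,0,2,1,0,2,1,0,2,2,1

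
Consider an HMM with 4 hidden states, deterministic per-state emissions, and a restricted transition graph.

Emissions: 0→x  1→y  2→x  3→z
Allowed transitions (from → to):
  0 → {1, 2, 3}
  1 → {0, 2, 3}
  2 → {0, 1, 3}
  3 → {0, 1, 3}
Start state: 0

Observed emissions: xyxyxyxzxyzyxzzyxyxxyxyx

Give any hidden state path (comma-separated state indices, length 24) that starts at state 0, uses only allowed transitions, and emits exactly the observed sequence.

0,1,0,1,2,1,0,3,0,1,3,1,2,3,3,1,0,1,0,2,1,0,1,2

  0: obs=x cand={0,2} pick 0 [start]
  1: obs=y cand={1} pick 1 [0->1 ok]
  2: obs=x cand={0,2} pick 0 [1->0 ok]
  3: obs=y cand={1} pick 1 [0->1 ok]
  4: obs=x cand={0,2} pick 2 [1->2 ok]
  5: obs=y cand={1} pick 1 [2->1 ok]
  6: obs=x cand={0,2} pick 0 [1->0 ok]
  7: obs=z cand={3} pick 3 [0->3 ok]
  8: obs=x cand={0,2} pick 0 [3->0 ok]
  9: obs=y cand={1} pick 1 [0->1 ok]
  10: obs=z cand={3} pick 3 [1->3 ok]
  11: obs=y cand={1} pick 1 [3->1 ok]
  12: obs=x cand={0,2} pick 2 [1->2 ok]
  13: obs=z cand={3} pick 3 [2->3 ok]
  14: obs=z cand={3} pick 3 [3->3 ok]
  15: obs=y cand={1} pick 1 [3->1 ok]
  16: obs=x cand={0,2} pick 0 [1->0 ok]
  17: obs=y cand={1} pick 1 [0->1 ok]
  18: obs=x cand={0,2} pick 0 [1->0 ok]
  19: obs=x cand={0,2} pick 2 [0->2 ok]
  20: obs=y cand={1} pick 1 [2->1 ok]
  21: obs=x cand={0,2} pick 0 [1->0 ok]
  22: obs=y cand={1} pick 1 [0->1 ok]
  23: obs=x cand={0,2} pick 2 [1->2 ok]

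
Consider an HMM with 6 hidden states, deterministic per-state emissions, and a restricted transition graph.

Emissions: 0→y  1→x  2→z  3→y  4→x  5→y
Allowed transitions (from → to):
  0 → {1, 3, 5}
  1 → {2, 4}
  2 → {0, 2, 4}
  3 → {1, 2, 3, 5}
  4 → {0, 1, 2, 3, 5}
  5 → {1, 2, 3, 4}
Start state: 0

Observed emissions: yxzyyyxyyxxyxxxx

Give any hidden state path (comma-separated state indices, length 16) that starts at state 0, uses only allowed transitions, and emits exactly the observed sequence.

  0: obs=y cand={0,3,5} pick 0 [start]
  1: obs=x cand={1,4} pick 1 [0->1 ok]
  2: obs=z cand={2} pick 2 [1->2 ok]
  3: obs=y cand={0,3,5} pick 0 [2->0 ok]
  4: obs=y cand={0,3,5} pick 3 [0->3 ok]
  5: obs=y cand={0,3,5} pick 5 [3->5 ok]
  6: obs=x cand={1,4} pick 4 [5->4 ok]
  7: obs=y cand={0,3,5} pick 3 [4->3 ok]
  8: obs=y cand={0,3,5} pick 5 [3->5 ok]
  9: obs=x cand={1,4} pick 1 [5->1 ok]
  10: obs=x cand={1,4} pick 4 [1->4 ok]
  11: obs=y cand={0,3,5} pick 0 [4->0 ok]
  12: obs=x cand={1,4} pick 1 [0->1 ok]
  13: obs=x cand={1,4} pick 4 [1->4 ok]
  14: obs=x cand={1,4} pick 1 [4->1 ok]
  15: obs=x cand={1,4} pick 4 [1->4 ok]

0,1,2,0,3,5,4,3,5,1,4,0,1,4,1,4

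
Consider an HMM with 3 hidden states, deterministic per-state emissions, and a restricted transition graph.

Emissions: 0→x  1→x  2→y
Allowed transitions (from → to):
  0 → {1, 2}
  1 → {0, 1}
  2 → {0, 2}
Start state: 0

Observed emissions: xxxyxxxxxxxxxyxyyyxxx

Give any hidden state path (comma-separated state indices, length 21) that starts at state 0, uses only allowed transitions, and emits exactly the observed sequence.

  t0 'x' -> {0,1}, take 0 (start)
  t1 'x' -> {0,1}, take 1 (0->1 ok)
  t2 'x' -> {0,1}, take 0 (1->0 ok)
  t3 'y' -> {2}, take 2 (0->2 ok)
  t4 'x' -> {0,1}, take 0 (2->0 ok)
  t5 'x' -> {0,1}, take 1 (0->1 ok)
  t6 'x' -> {0,1}, take 0 (1->0 ok)
  t7 'x' -> {0,1}, take 1 (0->1 ok)
  t8 'x' -> {0,1}, take 0 (1->0 ok)
  t9 'x' -> {0,1}, take 1 (0->1 ok)
  t10 'x' -> {0,1}, take 1 (1->1 ok)
  t11 'x' -> {0,1}, take 1 (1->1 ok)
  t12 'x' -> {0,1}, take 0 (1->0 ok)
  t13 'y' -> {2}, take 2 (0->2 ok)
  t14 'x' -> {0,1}, take 0 (2->0 ok)
  t15 'y' -> {2}, take 2 (0->2 ok)
  t16 'y' -> {2}, take 2 (2->2 ok)
  t17 'y' -> {2}, take 2 (2->2 ok)
  t18 'x' -> {0,1}, take 0 (2->0 ok)
  t19 'x' -> {0,1}, take 1 (0->1 ok)
  t20 'x' -> {0,1}, take 1 (1->1 ok)

0,1,0,2,0,1,0,1,0,1,1,1,0,2,0,2,2,2,0,1,1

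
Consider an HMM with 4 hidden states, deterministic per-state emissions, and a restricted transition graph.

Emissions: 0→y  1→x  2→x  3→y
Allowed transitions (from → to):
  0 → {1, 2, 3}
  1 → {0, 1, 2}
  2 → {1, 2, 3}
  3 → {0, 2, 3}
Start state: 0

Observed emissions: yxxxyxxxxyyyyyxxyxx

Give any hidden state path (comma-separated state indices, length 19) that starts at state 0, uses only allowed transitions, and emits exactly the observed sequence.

0,2,2,2,3,2,1,1,1,0,3,3,0,3,2,2,3,2,2

  0: obs=y cand={0,3} pick 0 [start]
  1: obs=x cand={1,2} pick 2 [0->2 ok]
  2: obs=x cand={1,2} pick 2 [2->2 ok]
  3: obs=x cand={1,2} pick 2 [2->2 ok]
  4: obs=y cand={0,3} pick 3 [2->3 ok]
  5: obs=x cand={1,2} pick 2 [3->2 ok]
  6: obs=x cand={1,2} pick 1 [2->1 ok]
  7: obs=x cand={1,2} pick 1 [1->1 ok]
  8: obs=x cand={1,2} pick 1 [1->1 ok]
  9: obs=y cand={0,3} pick 0 [1->0 ok]
  10: obs=y cand={0,3} pick 3 [0->3 ok]
  11: obs=y cand={0,3} pick 3 [3->3 ok]
  12: obs=y cand={0,3} pick 0 [3->0 ok]
  13: obs=y cand={0,3} pick 3 [0->3 ok]
  14: obs=x cand={1,2} pick 2 [3->2 ok]
  15: obs=x cand={1,2} pick 2 [2->2 ok]
  16: obs=y cand={0,3} pick 3 [2->3 ok]
  17: obs=x cand={1,2} pick 2 [3->2 ok]
  18: obs=x cand={1,2} pick 2 [2->2 ok]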